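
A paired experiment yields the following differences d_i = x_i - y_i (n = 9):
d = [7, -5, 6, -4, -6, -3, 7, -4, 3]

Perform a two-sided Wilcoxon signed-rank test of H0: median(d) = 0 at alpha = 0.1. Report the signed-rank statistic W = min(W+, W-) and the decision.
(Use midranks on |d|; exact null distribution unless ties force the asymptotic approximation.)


Step 1: Drop any zero differences (none here) and take |d_i|.
|d| = [7, 5, 6, 4, 6, 3, 7, 4, 3]
Step 2: Midrank |d_i| (ties get averaged ranks).
ranks: |7|->8.5, |5|->5, |6|->6.5, |4|->3.5, |6|->6.5, |3|->1.5, |7|->8.5, |4|->3.5, |3|->1.5
Step 3: Attach original signs; sum ranks with positive sign and with negative sign.
W+ = 8.5 + 6.5 + 8.5 + 1.5 = 25
W- = 5 + 3.5 + 6.5 + 1.5 + 3.5 = 20
(Check: W+ + W- = 45 should equal n(n+1)/2 = 45.)
Step 4: Test statistic W = min(W+, W-) = 20.
Step 5: Ties in |d|, so use the tie-corrected normal approximation.
        E[W] = n(n+1)/4 = 9*10/4 = 22.5.
        Tie groups: |d|=3 (t=2), |d|=4 (t=2), |d|=6 (t=2), |d|=7 (t=2); sum(t^3 - t) = 24.
        Var[W] = n(n+1)(2n+1)/24 - sum(t^3-t)/48 = 1710/24 - 24/48 = 70.75.
        z = (W - E[W]) / sqrt(Var[W]) = (20 - 22.5) / 8.4113 = -0.2972.
        Two-sided p = 2*Phi(z) = 0.766299.
Step 6: alpha = 0.1. fail to reject H0.

W+ = 25, W- = 20, W = min = 20, p = 0.766299, fail to reject H0.


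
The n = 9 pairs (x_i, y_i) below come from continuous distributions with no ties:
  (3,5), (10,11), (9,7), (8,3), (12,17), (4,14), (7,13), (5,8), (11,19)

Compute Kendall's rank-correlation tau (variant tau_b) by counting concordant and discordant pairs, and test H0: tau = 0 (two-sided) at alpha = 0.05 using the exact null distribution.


Step 1: Enumerate the 36 unordered pairs (i,j) with i<j and classify each by sign(x_j-x_i) * sign(y_j-y_i).
  (1,2):dx=+7,dy=+6->C; (1,3):dx=+6,dy=+2->C; (1,4):dx=+5,dy=-2->D; (1,5):dx=+9,dy=+12->C
  (1,6):dx=+1,dy=+9->C; (1,7):dx=+4,dy=+8->C; (1,8):dx=+2,dy=+3->C; (1,9):dx=+8,dy=+14->C
  (2,3):dx=-1,dy=-4->C; (2,4):dx=-2,dy=-8->C; (2,5):dx=+2,dy=+6->C; (2,6):dx=-6,dy=+3->D
  (2,7):dx=-3,dy=+2->D; (2,8):dx=-5,dy=-3->C; (2,9):dx=+1,dy=+8->C; (3,4):dx=-1,dy=-4->C
  (3,5):dx=+3,dy=+10->C; (3,6):dx=-5,dy=+7->D; (3,7):dx=-2,dy=+6->D; (3,8):dx=-4,dy=+1->D
  (3,9):dx=+2,dy=+12->C; (4,5):dx=+4,dy=+14->C; (4,6):dx=-4,dy=+11->D; (4,7):dx=-1,dy=+10->D
  (4,8):dx=-3,dy=+5->D; (4,9):dx=+3,dy=+16->C; (5,6):dx=-8,dy=-3->C; (5,7):dx=-5,dy=-4->C
  (5,8):dx=-7,dy=-9->C; (5,9):dx=-1,dy=+2->D; (6,7):dx=+3,dy=-1->D; (6,8):dx=+1,dy=-6->D
  (6,9):dx=+7,dy=+5->C; (7,8):dx=-2,dy=-5->C; (7,9):dx=+4,dy=+6->C; (8,9):dx=+6,dy=+11->C
Step 2: C = 24, D = 12, total pairs = 36.
Step 3: tau = (C - D)/(n(n-1)/2) = (24 - 12)/36 = 0.333333.
Step 4: Exact two-sided p-value (enumerate n! = 362880 permutations of y under H0): p = 0.259518.
Step 5: alpha = 0.05. fail to reject H0.

tau_b = 0.3333 (C=24, D=12), p = 0.259518, fail to reject H0.


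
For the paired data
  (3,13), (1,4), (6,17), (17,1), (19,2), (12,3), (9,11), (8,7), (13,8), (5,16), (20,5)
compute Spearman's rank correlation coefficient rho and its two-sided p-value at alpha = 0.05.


Step 1: Rank x and y separately (midranks; no ties here).
rank(x): 3->2, 1->1, 6->4, 17->9, 19->10, 12->7, 9->6, 8->5, 13->8, 5->3, 20->11
rank(y): 13->9, 4->4, 17->11, 1->1, 2->2, 3->3, 11->8, 7->6, 8->7, 16->10, 5->5
Step 2: d_i = R_x(i) - R_y(i); compute d_i^2.
  (2-9)^2=49, (1-4)^2=9, (4-11)^2=49, (9-1)^2=64, (10-2)^2=64, (7-3)^2=16, (6-8)^2=4, (5-6)^2=1, (8-7)^2=1, (3-10)^2=49, (11-5)^2=36
sum(d^2) = 342.
Step 3: rho = 1 - 6*342 / (11*(11^2 - 1)) = 1 - 2052/1320 = -0.554545.
Step 4: Under H0, t = rho * sqrt((n-2)/(1-rho^2)) = -1.9992 ~ t(9).
Step 5: Two-sided p-value from the t-distribution with 9 df = 0.076652.
Step 6: alpha = 0.05. fail to reject H0.

rho = -0.5545, p = 0.076652, fail to reject H0 at alpha = 0.05.


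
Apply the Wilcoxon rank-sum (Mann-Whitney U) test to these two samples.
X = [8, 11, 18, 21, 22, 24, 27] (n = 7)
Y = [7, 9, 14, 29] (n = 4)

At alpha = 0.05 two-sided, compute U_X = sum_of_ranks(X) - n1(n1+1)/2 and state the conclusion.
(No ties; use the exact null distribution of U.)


Step 1: Combine and sort all 11 observations; assign midranks.
sorted (value, group): (7,Y), (8,X), (9,Y), (11,X), (14,Y), (18,X), (21,X), (22,X), (24,X), (27,X), (29,Y)
ranks: 7->1, 8->2, 9->3, 11->4, 14->5, 18->6, 21->7, 22->8, 24->9, 27->10, 29->11
Step 2: Rank sum for X: R1 = 2 + 4 + 6 + 7 + 8 + 9 + 10 = 46.
Step 3: U_X = R1 - n1(n1+1)/2 = 46 - 7*8/2 = 46 - 28 = 18.
       U_Y = n1*n2 - U_X = 28 - 18 = 10.
Step 4: No ties, so the exact null distribution of U (based on enumerating the C(11,7) = 330 equally likely rank assignments) gives the two-sided p-value.
Step 5: p-value = 0.527273; compare to alpha = 0.05. fail to reject H0.

U_X = 18, p = 0.527273, fail to reject H0 at alpha = 0.05.


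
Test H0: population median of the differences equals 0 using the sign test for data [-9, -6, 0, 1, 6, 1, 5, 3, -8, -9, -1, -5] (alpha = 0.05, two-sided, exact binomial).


Step 1: Discard zero differences. Original n = 12; n_eff = number of nonzero differences = 11.
Nonzero differences (with sign): -9, -6, +1, +6, +1, +5, +3, -8, -9, -1, -5
Step 2: Count signs: positive = 5, negative = 6.
Step 3: Under H0: P(positive) = 0.5, so the number of positives S ~ Bin(11, 0.5).
Step 4: Two-sided exact p-value = sum of Bin(11,0.5) probabilities at or below the observed probability = 1.000000.
Step 5: alpha = 0.05. fail to reject H0.

n_eff = 11, pos = 5, neg = 6, p = 1.000000, fail to reject H0.


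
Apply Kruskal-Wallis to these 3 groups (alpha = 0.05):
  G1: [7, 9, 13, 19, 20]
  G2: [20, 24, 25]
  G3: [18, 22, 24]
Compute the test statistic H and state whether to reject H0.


Step 1: Combine all N = 11 observations and assign midranks.
sorted (value, group, rank): (7,G1,1), (9,G1,2), (13,G1,3), (18,G3,4), (19,G1,5), (20,G1,6.5), (20,G2,6.5), (22,G3,8), (24,G2,9.5), (24,G3,9.5), (25,G2,11)
Step 2: Sum ranks within each group.
R_1 = 17.5 (n_1 = 5)
R_2 = 27 (n_2 = 3)
R_3 = 21.5 (n_3 = 3)
Step 3: H = 12/(N(N+1)) * sum(R_i^2/n_i) - 3(N+1)
     = 12/(11*12) * (17.5^2/5 + 27^2/3 + 21.5^2/3) - 3*12
     = 0.090909 * 458.333 - 36
     = 5.666667.
Step 4: Ties present; correction factor C = 1 - 12/(11^3 - 11) = 0.990909. Corrected H = 5.666667 / 0.990909 = 5.718654.
Step 5: Under H0, H ~ chi^2(2); p-value = 0.057307.
Step 6: alpha = 0.05. fail to reject H0.

H = 5.7187, df = 2, p = 0.057307, fail to reject H0.


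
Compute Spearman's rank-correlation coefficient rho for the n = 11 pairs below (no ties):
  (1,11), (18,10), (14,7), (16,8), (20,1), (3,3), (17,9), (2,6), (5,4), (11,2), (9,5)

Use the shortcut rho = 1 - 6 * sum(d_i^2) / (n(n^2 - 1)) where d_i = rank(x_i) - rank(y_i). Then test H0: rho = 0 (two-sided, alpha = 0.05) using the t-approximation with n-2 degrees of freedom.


Step 1: Rank x and y separately (midranks; no ties here).
rank(x): 1->1, 18->10, 14->7, 16->8, 20->11, 3->3, 17->9, 2->2, 5->4, 11->6, 9->5
rank(y): 11->11, 10->10, 7->7, 8->8, 1->1, 3->3, 9->9, 6->6, 4->4, 2->2, 5->5
Step 2: d_i = R_x(i) - R_y(i); compute d_i^2.
  (1-11)^2=100, (10-10)^2=0, (7-7)^2=0, (8-8)^2=0, (11-1)^2=100, (3-3)^2=0, (9-9)^2=0, (2-6)^2=16, (4-4)^2=0, (6-2)^2=16, (5-5)^2=0
sum(d^2) = 232.
Step 3: rho = 1 - 6*232 / (11*(11^2 - 1)) = 1 - 1392/1320 = -0.054545.
Step 4: Under H0, t = rho * sqrt((n-2)/(1-rho^2)) = -0.1639 ~ t(9).
Step 5: Two-sided p-value from the t-distribution with 9 df = 0.873447.
Step 6: alpha = 0.05. fail to reject H0.

rho = -0.0545, p = 0.873447, fail to reject H0 at alpha = 0.05.


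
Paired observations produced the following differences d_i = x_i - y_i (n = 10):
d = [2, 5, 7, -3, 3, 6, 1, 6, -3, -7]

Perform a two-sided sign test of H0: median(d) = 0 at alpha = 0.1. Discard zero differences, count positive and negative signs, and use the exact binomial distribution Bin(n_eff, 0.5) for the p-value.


Step 1: Discard zero differences. Original n = 10; n_eff = number of nonzero differences = 10.
Nonzero differences (with sign): +2, +5, +7, -3, +3, +6, +1, +6, -3, -7
Step 2: Count signs: positive = 7, negative = 3.
Step 3: Under H0: P(positive) = 0.5, so the number of positives S ~ Bin(10, 0.5).
Step 4: Two-sided exact p-value = sum of Bin(10,0.5) probabilities at or below the observed probability = 0.343750.
Step 5: alpha = 0.1. fail to reject H0.

n_eff = 10, pos = 7, neg = 3, p = 0.343750, fail to reject H0.


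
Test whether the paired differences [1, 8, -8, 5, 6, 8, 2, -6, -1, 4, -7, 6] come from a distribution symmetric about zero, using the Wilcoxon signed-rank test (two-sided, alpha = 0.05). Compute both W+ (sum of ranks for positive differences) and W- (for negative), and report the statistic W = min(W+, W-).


Step 1: Drop any zero differences (none here) and take |d_i|.
|d| = [1, 8, 8, 5, 6, 8, 2, 6, 1, 4, 7, 6]
Step 2: Midrank |d_i| (ties get averaged ranks).
ranks: |1|->1.5, |8|->11, |8|->11, |5|->5, |6|->7, |8|->11, |2|->3, |6|->7, |1|->1.5, |4|->4, |7|->9, |6|->7
Step 3: Attach original signs; sum ranks with positive sign and with negative sign.
W+ = 1.5 + 11 + 5 + 7 + 11 + 3 + 4 + 7 = 49.5
W- = 11 + 7 + 1.5 + 9 = 28.5
(Check: W+ + W- = 78 should equal n(n+1)/2 = 78.)
Step 4: Test statistic W = min(W+, W-) = 28.5.
Step 5: Ties in |d|, so use the tie-corrected normal approximation.
        E[W] = n(n+1)/4 = 12*13/4 = 39.
        Tie groups: |d|=1 (t=2), |d|=6 (t=3), |d|=8 (t=3); sum(t^3 - t) = 54.
        Var[W] = n(n+1)(2n+1)/24 - sum(t^3-t)/48 = 3900/24 - 54/48 = 161.375.
        z = (W - E[W]) / sqrt(Var[W]) = (28.5 - 39) / 12.7033 = -0.8266.
        Two-sided p = 2*Phi(z) = 0.408490.
Step 6: alpha = 0.05. fail to reject H0.

W+ = 49.5, W- = 28.5, W = min = 28.5, p = 0.408490, fail to reject H0.


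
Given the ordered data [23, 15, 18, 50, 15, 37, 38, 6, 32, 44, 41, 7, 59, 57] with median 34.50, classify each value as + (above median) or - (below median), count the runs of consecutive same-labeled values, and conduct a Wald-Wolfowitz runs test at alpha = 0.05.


Step 1: Compute median = 34.50; label A = above, B = below.
Labels in order: BBBABAABBAABAA  (n_A = 7, n_B = 7)
Step 2: Count runs R = 8.
Step 3: Under H0 (random ordering), E[R] = 2*n_A*n_B/(n_A+n_B) + 1 = 2*7*7/14 + 1 = 8.0000.
        Var[R] = 2*n_A*n_B*(2*n_A*n_B - n_A - n_B) / ((n_A+n_B)^2 * (n_A+n_B-1)) = 8232/2548 = 3.2308.
        SD[R] = 1.7974.
Step 4: R = E[R], so z = 0 with no continuity correction.
Step 5: Two-sided p-value via normal approximation = 2*(1 - Phi(|z|)) = 1.000000.
Step 6: alpha = 0.05. fail to reject H0.

R = 8, z = 0.0000, p = 1.000000, fail to reject H0.


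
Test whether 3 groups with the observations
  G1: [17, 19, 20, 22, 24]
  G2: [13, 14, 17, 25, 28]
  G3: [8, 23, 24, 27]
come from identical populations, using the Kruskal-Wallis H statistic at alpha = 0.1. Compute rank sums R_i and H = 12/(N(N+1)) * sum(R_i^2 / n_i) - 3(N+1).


Step 1: Combine all N = 14 observations and assign midranks.
sorted (value, group, rank): (8,G3,1), (13,G2,2), (14,G2,3), (17,G1,4.5), (17,G2,4.5), (19,G1,6), (20,G1,7), (22,G1,8), (23,G3,9), (24,G1,10.5), (24,G3,10.5), (25,G2,12), (27,G3,13), (28,G2,14)
Step 2: Sum ranks within each group.
R_1 = 36 (n_1 = 5)
R_2 = 35.5 (n_2 = 5)
R_3 = 33.5 (n_3 = 4)
Step 3: H = 12/(N(N+1)) * sum(R_i^2/n_i) - 3(N+1)
     = 12/(14*15) * (36^2/5 + 35.5^2/5 + 33.5^2/4) - 3*15
     = 0.057143 * 791.812 - 45
     = 0.246429.
Step 4: Ties present; correction factor C = 1 - 12/(14^3 - 14) = 0.995604. Corrected H = 0.246429 / 0.995604 = 0.247517.
Step 5: Under H0, H ~ chi^2(2); p-value = 0.883593.
Step 6: alpha = 0.1. fail to reject H0.

H = 0.2475, df = 2, p = 0.883593, fail to reject H0.


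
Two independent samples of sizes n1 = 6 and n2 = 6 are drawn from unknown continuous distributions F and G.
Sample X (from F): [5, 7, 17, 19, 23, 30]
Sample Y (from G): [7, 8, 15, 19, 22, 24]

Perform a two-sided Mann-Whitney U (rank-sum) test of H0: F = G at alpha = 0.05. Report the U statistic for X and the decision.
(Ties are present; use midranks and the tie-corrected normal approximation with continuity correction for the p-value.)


Step 1: Combine and sort all 12 observations; assign midranks.
sorted (value, group): (5,X), (7,X), (7,Y), (8,Y), (15,Y), (17,X), (19,X), (19,Y), (22,Y), (23,X), (24,Y), (30,X)
ranks: 5->1, 7->2.5, 7->2.5, 8->4, 15->5, 17->6, 19->7.5, 19->7.5, 22->9, 23->10, 24->11, 30->12
Step 2: Rank sum for X: R1 = 1 + 2.5 + 6 + 7.5 + 10 + 12 = 39.
Step 3: U_X = R1 - n1(n1+1)/2 = 39 - 6*7/2 = 39 - 21 = 18.
       U_Y = n1*n2 - U_X = 36 - 18 = 18.
Step 4: Ties are present, so use the tie-corrected normal approximation (with continuity correction) for the p-value.
Step 5: p-value = 1.000000; compare to alpha = 0.05. fail to reject H0.

U_X = 18, p = 1.000000, fail to reject H0 at alpha = 0.05.


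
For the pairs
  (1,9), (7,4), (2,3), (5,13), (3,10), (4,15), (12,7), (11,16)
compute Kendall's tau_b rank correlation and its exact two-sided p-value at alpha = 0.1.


Step 1: Enumerate the 28 unordered pairs (i,j) with i<j and classify each by sign(x_j-x_i) * sign(y_j-y_i).
  (1,2):dx=+6,dy=-5->D; (1,3):dx=+1,dy=-6->D; (1,4):dx=+4,dy=+4->C; (1,5):dx=+2,dy=+1->C
  (1,6):dx=+3,dy=+6->C; (1,7):dx=+11,dy=-2->D; (1,8):dx=+10,dy=+7->C; (2,3):dx=-5,dy=-1->C
  (2,4):dx=-2,dy=+9->D; (2,5):dx=-4,dy=+6->D; (2,6):dx=-3,dy=+11->D; (2,7):dx=+5,dy=+3->C
  (2,8):dx=+4,dy=+12->C; (3,4):dx=+3,dy=+10->C; (3,5):dx=+1,dy=+7->C; (3,6):dx=+2,dy=+12->C
  (3,7):dx=+10,dy=+4->C; (3,8):dx=+9,dy=+13->C; (4,5):dx=-2,dy=-3->C; (4,6):dx=-1,dy=+2->D
  (4,7):dx=+7,dy=-6->D; (4,8):dx=+6,dy=+3->C; (5,6):dx=+1,dy=+5->C; (5,7):dx=+9,dy=-3->D
  (5,8):dx=+8,dy=+6->C; (6,7):dx=+8,dy=-8->D; (6,8):dx=+7,dy=+1->C; (7,8):dx=-1,dy=+9->D
Step 2: C = 17, D = 11, total pairs = 28.
Step 3: tau = (C - D)/(n(n-1)/2) = (17 - 11)/28 = 0.214286.
Step 4: Exact two-sided p-value (enumerate n! = 40320 permutations of y under H0): p = 0.548413.
Step 5: alpha = 0.1. fail to reject H0.

tau_b = 0.2143 (C=17, D=11), p = 0.548413, fail to reject H0.


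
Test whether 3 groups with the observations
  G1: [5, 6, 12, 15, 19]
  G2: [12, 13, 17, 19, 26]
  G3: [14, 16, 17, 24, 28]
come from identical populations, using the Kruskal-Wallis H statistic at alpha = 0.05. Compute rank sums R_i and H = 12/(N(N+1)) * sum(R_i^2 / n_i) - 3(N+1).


Step 1: Combine all N = 15 observations and assign midranks.
sorted (value, group, rank): (5,G1,1), (6,G1,2), (12,G1,3.5), (12,G2,3.5), (13,G2,5), (14,G3,6), (15,G1,7), (16,G3,8), (17,G2,9.5), (17,G3,9.5), (19,G1,11.5), (19,G2,11.5), (24,G3,13), (26,G2,14), (28,G3,15)
Step 2: Sum ranks within each group.
R_1 = 25 (n_1 = 5)
R_2 = 43.5 (n_2 = 5)
R_3 = 51.5 (n_3 = 5)
Step 3: H = 12/(N(N+1)) * sum(R_i^2/n_i) - 3(N+1)
     = 12/(15*16) * (25^2/5 + 43.5^2/5 + 51.5^2/5) - 3*16
     = 0.050000 * 1033.9 - 48
     = 3.695000.
Step 4: Ties present; correction factor C = 1 - 18/(15^3 - 15) = 0.994643. Corrected H = 3.695000 / 0.994643 = 3.714901.
Step 5: Under H0, H ~ chi^2(2); p-value = 0.156070.
Step 6: alpha = 0.05. fail to reject H0.

H = 3.7149, df = 2, p = 0.156070, fail to reject H0.


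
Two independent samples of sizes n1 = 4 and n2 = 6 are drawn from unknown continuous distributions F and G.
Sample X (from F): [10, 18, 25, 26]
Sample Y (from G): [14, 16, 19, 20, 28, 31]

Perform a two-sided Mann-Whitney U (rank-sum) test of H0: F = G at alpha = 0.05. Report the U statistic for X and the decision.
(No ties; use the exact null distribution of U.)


Step 1: Combine and sort all 10 observations; assign midranks.
sorted (value, group): (10,X), (14,Y), (16,Y), (18,X), (19,Y), (20,Y), (25,X), (26,X), (28,Y), (31,Y)
ranks: 10->1, 14->2, 16->3, 18->4, 19->5, 20->6, 25->7, 26->8, 28->9, 31->10
Step 2: Rank sum for X: R1 = 1 + 4 + 7 + 8 = 20.
Step 3: U_X = R1 - n1(n1+1)/2 = 20 - 4*5/2 = 20 - 10 = 10.
       U_Y = n1*n2 - U_X = 24 - 10 = 14.
Step 4: No ties, so the exact null distribution of U (based on enumerating the C(10,4) = 210 equally likely rank assignments) gives the two-sided p-value.
Step 5: p-value = 0.761905; compare to alpha = 0.05. fail to reject H0.

U_X = 10, p = 0.761905, fail to reject H0 at alpha = 0.05.


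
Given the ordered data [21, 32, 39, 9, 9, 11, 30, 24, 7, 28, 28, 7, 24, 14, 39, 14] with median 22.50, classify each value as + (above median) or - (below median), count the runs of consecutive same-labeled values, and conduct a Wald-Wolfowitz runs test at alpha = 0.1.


Step 1: Compute median = 22.50; label A = above, B = below.
Labels in order: BAABBBAABAABABAB  (n_A = 8, n_B = 8)
Step 2: Count runs R = 11.
Step 3: Under H0 (random ordering), E[R] = 2*n_A*n_B/(n_A+n_B) + 1 = 2*8*8/16 + 1 = 9.0000.
        Var[R] = 2*n_A*n_B*(2*n_A*n_B - n_A - n_B) / ((n_A+n_B)^2 * (n_A+n_B-1)) = 14336/3840 = 3.7333.
        SD[R] = 1.9322.
Step 4: Continuity-corrected z = (R - 0.5 - E[R]) / SD[R] = (11 - 0.5 - 9.0000) / 1.9322 = 0.7763.
Step 5: Two-sided p-value via normal approximation = 2*(1 - Phi(|z|)) = 0.437558.
Step 6: alpha = 0.1. fail to reject H0.

R = 11, z = 0.7763, p = 0.437558, fail to reject H0.


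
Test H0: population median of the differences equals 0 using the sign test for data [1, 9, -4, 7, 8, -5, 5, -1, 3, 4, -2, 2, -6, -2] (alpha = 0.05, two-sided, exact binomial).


Step 1: Discard zero differences. Original n = 14; n_eff = number of nonzero differences = 14.
Nonzero differences (with sign): +1, +9, -4, +7, +8, -5, +5, -1, +3, +4, -2, +2, -6, -2
Step 2: Count signs: positive = 8, negative = 6.
Step 3: Under H0: P(positive) = 0.5, so the number of positives S ~ Bin(14, 0.5).
Step 4: Two-sided exact p-value = sum of Bin(14,0.5) probabilities at or below the observed probability = 0.790527.
Step 5: alpha = 0.05. fail to reject H0.

n_eff = 14, pos = 8, neg = 6, p = 0.790527, fail to reject H0.


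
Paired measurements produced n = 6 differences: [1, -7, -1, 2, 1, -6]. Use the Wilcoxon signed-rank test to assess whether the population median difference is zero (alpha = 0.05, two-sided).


Step 1: Drop any zero differences (none here) and take |d_i|.
|d| = [1, 7, 1, 2, 1, 6]
Step 2: Midrank |d_i| (ties get averaged ranks).
ranks: |1|->2, |7|->6, |1|->2, |2|->4, |1|->2, |6|->5
Step 3: Attach original signs; sum ranks with positive sign and with negative sign.
W+ = 2 + 4 + 2 = 8
W- = 6 + 2 + 5 = 13
(Check: W+ + W- = 21 should equal n(n+1)/2 = 21.)
Step 4: Test statistic W = min(W+, W-) = 8.
Step 5: Ties in |d|, so use the tie-corrected normal approximation.
        E[W] = n(n+1)/4 = 6*7/4 = 10.5.
        Tie groups: |d|=1 (t=3); sum(t^3 - t) = 24.
        Var[W] = n(n+1)(2n+1)/24 - sum(t^3-t)/48 = 546/24 - 24/48 = 22.25.
        z = (W - E[W]) / sqrt(Var[W]) = (8 - 10.5) / 4.7170 = -0.5300.
        Two-sided p = 2*Phi(z) = 0.596113.
Step 6: alpha = 0.05. fail to reject H0.

W+ = 8, W- = 13, W = min = 8, p = 0.596113, fail to reject H0.


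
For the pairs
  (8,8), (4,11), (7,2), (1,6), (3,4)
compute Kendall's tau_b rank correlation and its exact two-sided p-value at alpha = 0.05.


Step 1: Enumerate the 10 unordered pairs (i,j) with i<j and classify each by sign(x_j-x_i) * sign(y_j-y_i).
  (1,2):dx=-4,dy=+3->D; (1,3):dx=-1,dy=-6->C; (1,4):dx=-7,dy=-2->C; (1,5):dx=-5,dy=-4->C
  (2,3):dx=+3,dy=-9->D; (2,4):dx=-3,dy=-5->C; (2,5):dx=-1,dy=-7->C; (3,4):dx=-6,dy=+4->D
  (3,5):dx=-4,dy=+2->D; (4,5):dx=+2,dy=-2->D
Step 2: C = 5, D = 5, total pairs = 10.
Step 3: tau = (C - D)/(n(n-1)/2) = (5 - 5)/10 = 0.000000.
Step 4: Exact two-sided p-value (enumerate n! = 120 permutations of y under H0): p = 1.000000.
Step 5: alpha = 0.05. fail to reject H0.

tau_b = 0.0000 (C=5, D=5), p = 1.000000, fail to reject H0.


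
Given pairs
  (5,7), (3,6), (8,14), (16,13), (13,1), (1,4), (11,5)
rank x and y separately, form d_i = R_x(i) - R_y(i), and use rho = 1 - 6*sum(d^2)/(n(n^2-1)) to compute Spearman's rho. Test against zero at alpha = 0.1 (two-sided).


Step 1: Rank x and y separately (midranks; no ties here).
rank(x): 5->3, 3->2, 8->4, 16->7, 13->6, 1->1, 11->5
rank(y): 7->5, 6->4, 14->7, 13->6, 1->1, 4->2, 5->3
Step 2: d_i = R_x(i) - R_y(i); compute d_i^2.
  (3-5)^2=4, (2-4)^2=4, (4-7)^2=9, (7-6)^2=1, (6-1)^2=25, (1-2)^2=1, (5-3)^2=4
sum(d^2) = 48.
Step 3: rho = 1 - 6*48 / (7*(7^2 - 1)) = 1 - 288/336 = 0.142857.
Step 4: Under H0, t = rho * sqrt((n-2)/(1-rho^2)) = 0.3227 ~ t(5).
Step 5: Two-sided p-value from the t-distribution with 5 df = 0.759945.
Step 6: alpha = 0.1. fail to reject H0.

rho = 0.1429, p = 0.759945, fail to reject H0 at alpha = 0.1.


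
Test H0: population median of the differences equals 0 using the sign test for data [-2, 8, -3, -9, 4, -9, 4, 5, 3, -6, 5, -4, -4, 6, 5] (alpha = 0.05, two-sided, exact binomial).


Step 1: Discard zero differences. Original n = 15; n_eff = number of nonzero differences = 15.
Nonzero differences (with sign): -2, +8, -3, -9, +4, -9, +4, +5, +3, -6, +5, -4, -4, +6, +5
Step 2: Count signs: positive = 8, negative = 7.
Step 3: Under H0: P(positive) = 0.5, so the number of positives S ~ Bin(15, 0.5).
Step 4: Two-sided exact p-value = sum of Bin(15,0.5) probabilities at or below the observed probability = 1.000000.
Step 5: alpha = 0.05. fail to reject H0.

n_eff = 15, pos = 8, neg = 7, p = 1.000000, fail to reject H0.


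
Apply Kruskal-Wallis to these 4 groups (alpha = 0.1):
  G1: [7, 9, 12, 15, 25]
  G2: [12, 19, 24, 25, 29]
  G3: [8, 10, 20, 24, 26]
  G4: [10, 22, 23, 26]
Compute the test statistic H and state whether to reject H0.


Step 1: Combine all N = 19 observations and assign midranks.
sorted (value, group, rank): (7,G1,1), (8,G3,2), (9,G1,3), (10,G3,4.5), (10,G4,4.5), (12,G1,6.5), (12,G2,6.5), (15,G1,8), (19,G2,9), (20,G3,10), (22,G4,11), (23,G4,12), (24,G2,13.5), (24,G3,13.5), (25,G1,15.5), (25,G2,15.5), (26,G3,17.5), (26,G4,17.5), (29,G2,19)
Step 2: Sum ranks within each group.
R_1 = 34 (n_1 = 5)
R_2 = 63.5 (n_2 = 5)
R_3 = 47.5 (n_3 = 5)
R_4 = 45 (n_4 = 4)
Step 3: H = 12/(N(N+1)) * sum(R_i^2/n_i) - 3(N+1)
     = 12/(19*20) * (34^2/5 + 63.5^2/5 + 47.5^2/5 + 45^2/4) - 3*20
     = 0.031579 * 1995.15 - 60
     = 3.004737.
Step 4: Ties present; correction factor C = 1 - 30/(19^3 - 19) = 0.995614. Corrected H = 3.004737 / 0.995614 = 3.017974.
Step 5: Under H0, H ~ chi^2(3); p-value = 0.388862.
Step 6: alpha = 0.1. fail to reject H0.

H = 3.0180, df = 3, p = 0.388862, fail to reject H0.


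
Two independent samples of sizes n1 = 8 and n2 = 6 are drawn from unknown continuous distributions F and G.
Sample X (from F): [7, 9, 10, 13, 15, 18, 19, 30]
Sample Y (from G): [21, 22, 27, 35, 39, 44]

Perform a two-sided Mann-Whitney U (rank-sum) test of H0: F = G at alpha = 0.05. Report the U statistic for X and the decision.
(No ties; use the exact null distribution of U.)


Step 1: Combine and sort all 14 observations; assign midranks.
sorted (value, group): (7,X), (9,X), (10,X), (13,X), (15,X), (18,X), (19,X), (21,Y), (22,Y), (27,Y), (30,X), (35,Y), (39,Y), (44,Y)
ranks: 7->1, 9->2, 10->3, 13->4, 15->5, 18->6, 19->7, 21->8, 22->9, 27->10, 30->11, 35->12, 39->13, 44->14
Step 2: Rank sum for X: R1 = 1 + 2 + 3 + 4 + 5 + 6 + 7 + 11 = 39.
Step 3: U_X = R1 - n1(n1+1)/2 = 39 - 8*9/2 = 39 - 36 = 3.
       U_Y = n1*n2 - U_X = 48 - 3 = 45.
Step 4: No ties, so the exact null distribution of U (based on enumerating the C(14,8) = 3003 equally likely rank assignments) gives the two-sided p-value.
Step 5: p-value = 0.004662; compare to alpha = 0.05. reject H0.

U_X = 3, p = 0.004662, reject H0 at alpha = 0.05.


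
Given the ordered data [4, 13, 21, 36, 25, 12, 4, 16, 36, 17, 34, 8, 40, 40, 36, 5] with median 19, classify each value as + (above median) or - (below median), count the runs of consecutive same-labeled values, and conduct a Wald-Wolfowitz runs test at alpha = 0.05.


Step 1: Compute median = 19; label A = above, B = below.
Labels in order: BBAAABBBABABAAAB  (n_A = 8, n_B = 8)
Step 2: Count runs R = 9.
Step 3: Under H0 (random ordering), E[R] = 2*n_A*n_B/(n_A+n_B) + 1 = 2*8*8/16 + 1 = 9.0000.
        Var[R] = 2*n_A*n_B*(2*n_A*n_B - n_A - n_B) / ((n_A+n_B)^2 * (n_A+n_B-1)) = 14336/3840 = 3.7333.
        SD[R] = 1.9322.
Step 4: R = E[R], so z = 0 with no continuity correction.
Step 5: Two-sided p-value via normal approximation = 2*(1 - Phi(|z|)) = 1.000000.
Step 6: alpha = 0.05. fail to reject H0.

R = 9, z = 0.0000, p = 1.000000, fail to reject H0.


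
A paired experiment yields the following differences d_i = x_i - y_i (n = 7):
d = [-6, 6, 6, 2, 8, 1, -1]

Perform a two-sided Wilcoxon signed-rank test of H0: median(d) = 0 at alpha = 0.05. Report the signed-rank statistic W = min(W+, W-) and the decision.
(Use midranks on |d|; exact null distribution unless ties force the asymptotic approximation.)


Step 1: Drop any zero differences (none here) and take |d_i|.
|d| = [6, 6, 6, 2, 8, 1, 1]
Step 2: Midrank |d_i| (ties get averaged ranks).
ranks: |6|->5, |6|->5, |6|->5, |2|->3, |8|->7, |1|->1.5, |1|->1.5
Step 3: Attach original signs; sum ranks with positive sign and with negative sign.
W+ = 5 + 5 + 3 + 7 + 1.5 = 21.5
W- = 5 + 1.5 = 6.5
(Check: W+ + W- = 28 should equal n(n+1)/2 = 28.)
Step 4: Test statistic W = min(W+, W-) = 6.5.
Step 5: Ties in |d|, so use the tie-corrected normal approximation.
        E[W] = n(n+1)/4 = 7*8/4 = 14.
        Tie groups: |d|=1 (t=2), |d|=6 (t=3); sum(t^3 - t) = 30.
        Var[W] = n(n+1)(2n+1)/24 - sum(t^3-t)/48 = 840/24 - 30/48 = 34.375.
        z = (W - E[W]) / sqrt(Var[W]) = (6.5 - 14) / 5.8630 = -1.2792.
        Two-sided p = 2*Phi(z) = 0.200825.
Step 6: alpha = 0.05. fail to reject H0.

W+ = 21.5, W- = 6.5, W = min = 6.5, p = 0.200825, fail to reject H0.


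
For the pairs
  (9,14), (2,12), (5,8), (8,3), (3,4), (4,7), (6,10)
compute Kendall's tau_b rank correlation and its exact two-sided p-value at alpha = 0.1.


Step 1: Enumerate the 21 unordered pairs (i,j) with i<j and classify each by sign(x_j-x_i) * sign(y_j-y_i).
  (1,2):dx=-7,dy=-2->C; (1,3):dx=-4,dy=-6->C; (1,4):dx=-1,dy=-11->C; (1,5):dx=-6,dy=-10->C
  (1,6):dx=-5,dy=-7->C; (1,7):dx=-3,dy=-4->C; (2,3):dx=+3,dy=-4->D; (2,4):dx=+6,dy=-9->D
  (2,5):dx=+1,dy=-8->D; (2,6):dx=+2,dy=-5->D; (2,7):dx=+4,dy=-2->D; (3,4):dx=+3,dy=-5->D
  (3,5):dx=-2,dy=-4->C; (3,6):dx=-1,dy=-1->C; (3,7):dx=+1,dy=+2->C; (4,5):dx=-5,dy=+1->D
  (4,6):dx=-4,dy=+4->D; (4,7):dx=-2,dy=+7->D; (5,6):dx=+1,dy=+3->C; (5,7):dx=+3,dy=+6->C
  (6,7):dx=+2,dy=+3->C
Step 2: C = 12, D = 9, total pairs = 21.
Step 3: tau = (C - D)/(n(n-1)/2) = (12 - 9)/21 = 0.142857.
Step 4: Exact two-sided p-value (enumerate n! = 5040 permutations of y under H0): p = 0.772619.
Step 5: alpha = 0.1. fail to reject H0.

tau_b = 0.1429 (C=12, D=9), p = 0.772619, fail to reject H0.


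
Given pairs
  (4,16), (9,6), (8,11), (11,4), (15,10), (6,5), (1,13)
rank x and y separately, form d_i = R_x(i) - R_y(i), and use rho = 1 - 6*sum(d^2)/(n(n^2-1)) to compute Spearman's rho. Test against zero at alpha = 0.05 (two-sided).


Step 1: Rank x and y separately (midranks; no ties here).
rank(x): 4->2, 9->5, 8->4, 11->6, 15->7, 6->3, 1->1
rank(y): 16->7, 6->3, 11->5, 4->1, 10->4, 5->2, 13->6
Step 2: d_i = R_x(i) - R_y(i); compute d_i^2.
  (2-7)^2=25, (5-3)^2=4, (4-5)^2=1, (6-1)^2=25, (7-4)^2=9, (3-2)^2=1, (1-6)^2=25
sum(d^2) = 90.
Step 3: rho = 1 - 6*90 / (7*(7^2 - 1)) = 1 - 540/336 = -0.607143.
Step 4: Under H0, t = rho * sqrt((n-2)/(1-rho^2)) = -1.7086 ~ t(5).
Step 5: Two-sided p-value from the t-distribution with 5 df = 0.148231.
Step 6: alpha = 0.05. fail to reject H0.

rho = -0.6071, p = 0.148231, fail to reject H0 at alpha = 0.05.


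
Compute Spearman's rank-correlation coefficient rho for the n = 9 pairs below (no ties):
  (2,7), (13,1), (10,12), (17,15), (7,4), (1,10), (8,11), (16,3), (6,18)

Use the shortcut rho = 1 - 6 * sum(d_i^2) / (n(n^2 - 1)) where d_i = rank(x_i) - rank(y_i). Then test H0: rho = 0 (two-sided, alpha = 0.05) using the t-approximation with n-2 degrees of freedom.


Step 1: Rank x and y separately (midranks; no ties here).
rank(x): 2->2, 13->7, 10->6, 17->9, 7->4, 1->1, 8->5, 16->8, 6->3
rank(y): 7->4, 1->1, 12->7, 15->8, 4->3, 10->5, 11->6, 3->2, 18->9
Step 2: d_i = R_x(i) - R_y(i); compute d_i^2.
  (2-4)^2=4, (7-1)^2=36, (6-7)^2=1, (9-8)^2=1, (4-3)^2=1, (1-5)^2=16, (5-6)^2=1, (8-2)^2=36, (3-9)^2=36
sum(d^2) = 132.
Step 3: rho = 1 - 6*132 / (9*(9^2 - 1)) = 1 - 792/720 = -0.100000.
Step 4: Under H0, t = rho * sqrt((n-2)/(1-rho^2)) = -0.2659 ~ t(7).
Step 5: Two-sided p-value from the t-distribution with 7 df = 0.797972.
Step 6: alpha = 0.05. fail to reject H0.

rho = -0.1000, p = 0.797972, fail to reject H0 at alpha = 0.05.


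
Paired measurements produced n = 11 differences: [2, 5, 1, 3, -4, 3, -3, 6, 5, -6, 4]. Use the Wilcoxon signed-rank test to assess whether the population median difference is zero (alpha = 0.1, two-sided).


Step 1: Drop any zero differences (none here) and take |d_i|.
|d| = [2, 5, 1, 3, 4, 3, 3, 6, 5, 6, 4]
Step 2: Midrank |d_i| (ties get averaged ranks).
ranks: |2|->2, |5|->8.5, |1|->1, |3|->4, |4|->6.5, |3|->4, |3|->4, |6|->10.5, |5|->8.5, |6|->10.5, |4|->6.5
Step 3: Attach original signs; sum ranks with positive sign and with negative sign.
W+ = 2 + 8.5 + 1 + 4 + 4 + 10.5 + 8.5 + 6.5 = 45
W- = 6.5 + 4 + 10.5 = 21
(Check: W+ + W- = 66 should equal n(n+1)/2 = 66.)
Step 4: Test statistic W = min(W+, W-) = 21.
Step 5: Ties in |d|, so use the tie-corrected normal approximation.
        E[W] = n(n+1)/4 = 11*12/4 = 33.
        Tie groups: |d|=3 (t=3), |d|=4 (t=2), |d|=5 (t=2), |d|=6 (t=2); sum(t^3 - t) = 42.
        Var[W] = n(n+1)(2n+1)/24 - sum(t^3-t)/48 = 3036/24 - 42/48 = 125.625.
        z = (W - E[W]) / sqrt(Var[W]) = (21 - 33) / 11.2083 = -1.0706.
        Two-sided p = 2*Phi(z) = 0.284332.
Step 6: alpha = 0.1. fail to reject H0.

W+ = 45, W- = 21, W = min = 21, p = 0.284332, fail to reject H0.


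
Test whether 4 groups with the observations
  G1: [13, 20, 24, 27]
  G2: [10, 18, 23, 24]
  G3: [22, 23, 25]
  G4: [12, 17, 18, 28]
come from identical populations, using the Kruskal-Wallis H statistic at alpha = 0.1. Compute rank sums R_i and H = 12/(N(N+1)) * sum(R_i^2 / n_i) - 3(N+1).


Step 1: Combine all N = 15 observations and assign midranks.
sorted (value, group, rank): (10,G2,1), (12,G4,2), (13,G1,3), (17,G4,4), (18,G2,5.5), (18,G4,5.5), (20,G1,7), (22,G3,8), (23,G2,9.5), (23,G3,9.5), (24,G1,11.5), (24,G2,11.5), (25,G3,13), (27,G1,14), (28,G4,15)
Step 2: Sum ranks within each group.
R_1 = 35.5 (n_1 = 4)
R_2 = 27.5 (n_2 = 4)
R_3 = 30.5 (n_3 = 3)
R_4 = 26.5 (n_4 = 4)
Step 3: H = 12/(N(N+1)) * sum(R_i^2/n_i) - 3(N+1)
     = 12/(15*16) * (35.5^2/4 + 27.5^2/4 + 30.5^2/3 + 26.5^2/4) - 3*16
     = 0.050000 * 989.771 - 48
     = 1.488542.
Step 4: Ties present; correction factor C = 1 - 18/(15^3 - 15) = 0.994643. Corrected H = 1.488542 / 0.994643 = 1.496559.
Step 5: Under H0, H ~ chi^2(3); p-value = 0.683065.
Step 6: alpha = 0.1. fail to reject H0.

H = 1.4966, df = 3, p = 0.683065, fail to reject H0.


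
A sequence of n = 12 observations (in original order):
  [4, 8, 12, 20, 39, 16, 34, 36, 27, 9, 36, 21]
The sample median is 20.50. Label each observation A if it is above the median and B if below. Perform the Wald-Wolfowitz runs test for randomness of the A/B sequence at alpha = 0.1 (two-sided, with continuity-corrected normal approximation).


Step 1: Compute median = 20.50; label A = above, B = below.
Labels in order: BBBBABAAABAA  (n_A = 6, n_B = 6)
Step 2: Count runs R = 6.
Step 3: Under H0 (random ordering), E[R] = 2*n_A*n_B/(n_A+n_B) + 1 = 2*6*6/12 + 1 = 7.0000.
        Var[R] = 2*n_A*n_B*(2*n_A*n_B - n_A - n_B) / ((n_A+n_B)^2 * (n_A+n_B-1)) = 4320/1584 = 2.7273.
        SD[R] = 1.6514.
Step 4: Continuity-corrected z = (R + 0.5 - E[R]) / SD[R] = (6 + 0.5 - 7.0000) / 1.6514 = -0.3028.
Step 5: Two-sided p-value via normal approximation = 2*(1 - Phi(|z|)) = 0.762069.
Step 6: alpha = 0.1. fail to reject H0.

R = 6, z = -0.3028, p = 0.762069, fail to reject H0.


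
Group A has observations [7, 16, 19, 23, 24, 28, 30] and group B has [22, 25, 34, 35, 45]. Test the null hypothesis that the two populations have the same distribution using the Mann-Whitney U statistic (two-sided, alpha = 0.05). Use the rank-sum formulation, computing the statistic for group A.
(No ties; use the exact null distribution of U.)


Step 1: Combine and sort all 12 observations; assign midranks.
sorted (value, group): (7,X), (16,X), (19,X), (22,Y), (23,X), (24,X), (25,Y), (28,X), (30,X), (34,Y), (35,Y), (45,Y)
ranks: 7->1, 16->2, 19->3, 22->4, 23->5, 24->6, 25->7, 28->8, 30->9, 34->10, 35->11, 45->12
Step 2: Rank sum for X: R1 = 1 + 2 + 3 + 5 + 6 + 8 + 9 = 34.
Step 3: U_X = R1 - n1(n1+1)/2 = 34 - 7*8/2 = 34 - 28 = 6.
       U_Y = n1*n2 - U_X = 35 - 6 = 29.
Step 4: No ties, so the exact null distribution of U (based on enumerating the C(12,7) = 792 equally likely rank assignments) gives the two-sided p-value.
Step 5: p-value = 0.073232; compare to alpha = 0.05. fail to reject H0.

U_X = 6, p = 0.073232, fail to reject H0 at alpha = 0.05.


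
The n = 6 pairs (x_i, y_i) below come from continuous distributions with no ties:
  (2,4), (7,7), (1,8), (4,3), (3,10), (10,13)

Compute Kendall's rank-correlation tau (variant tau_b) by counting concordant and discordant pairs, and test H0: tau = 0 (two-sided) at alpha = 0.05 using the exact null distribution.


Step 1: Enumerate the 15 unordered pairs (i,j) with i<j and classify each by sign(x_j-x_i) * sign(y_j-y_i).
  (1,2):dx=+5,dy=+3->C; (1,3):dx=-1,dy=+4->D; (1,4):dx=+2,dy=-1->D; (1,5):dx=+1,dy=+6->C
  (1,6):dx=+8,dy=+9->C; (2,3):dx=-6,dy=+1->D; (2,4):dx=-3,dy=-4->C; (2,5):dx=-4,dy=+3->D
  (2,6):dx=+3,dy=+6->C; (3,4):dx=+3,dy=-5->D; (3,5):dx=+2,dy=+2->C; (3,6):dx=+9,dy=+5->C
  (4,5):dx=-1,dy=+7->D; (4,6):dx=+6,dy=+10->C; (5,6):dx=+7,dy=+3->C
Step 2: C = 9, D = 6, total pairs = 15.
Step 3: tau = (C - D)/(n(n-1)/2) = (9 - 6)/15 = 0.200000.
Step 4: Exact two-sided p-value (enumerate n! = 720 permutations of y under H0): p = 0.719444.
Step 5: alpha = 0.05. fail to reject H0.

tau_b = 0.2000 (C=9, D=6), p = 0.719444, fail to reject H0.


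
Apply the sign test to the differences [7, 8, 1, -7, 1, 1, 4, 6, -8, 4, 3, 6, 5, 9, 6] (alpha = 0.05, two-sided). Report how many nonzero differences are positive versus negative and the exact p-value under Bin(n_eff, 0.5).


Step 1: Discard zero differences. Original n = 15; n_eff = number of nonzero differences = 15.
Nonzero differences (with sign): +7, +8, +1, -7, +1, +1, +4, +6, -8, +4, +3, +6, +5, +9, +6
Step 2: Count signs: positive = 13, negative = 2.
Step 3: Under H0: P(positive) = 0.5, so the number of positives S ~ Bin(15, 0.5).
Step 4: Two-sided exact p-value = sum of Bin(15,0.5) probabilities at or below the observed probability = 0.007385.
Step 5: alpha = 0.05. reject H0.

n_eff = 15, pos = 13, neg = 2, p = 0.007385, reject H0.


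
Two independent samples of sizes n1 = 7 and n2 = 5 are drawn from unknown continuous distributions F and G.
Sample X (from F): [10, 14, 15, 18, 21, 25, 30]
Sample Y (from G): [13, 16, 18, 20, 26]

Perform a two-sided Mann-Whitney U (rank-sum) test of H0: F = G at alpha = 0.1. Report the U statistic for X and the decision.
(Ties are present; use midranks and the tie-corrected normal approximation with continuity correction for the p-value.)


Step 1: Combine and sort all 12 observations; assign midranks.
sorted (value, group): (10,X), (13,Y), (14,X), (15,X), (16,Y), (18,X), (18,Y), (20,Y), (21,X), (25,X), (26,Y), (30,X)
ranks: 10->1, 13->2, 14->3, 15->4, 16->5, 18->6.5, 18->6.5, 20->8, 21->9, 25->10, 26->11, 30->12
Step 2: Rank sum for X: R1 = 1 + 3 + 4 + 6.5 + 9 + 10 + 12 = 45.5.
Step 3: U_X = R1 - n1(n1+1)/2 = 45.5 - 7*8/2 = 45.5 - 28 = 17.5.
       U_Y = n1*n2 - U_X = 35 - 17.5 = 17.5.
Step 4: Ties are present, so use the tie-corrected normal approximation (with continuity correction) for the p-value.
Step 5: p-value = 1.000000; compare to alpha = 0.1. fail to reject H0.

U_X = 17.5, p = 1.000000, fail to reject H0 at alpha = 0.1.


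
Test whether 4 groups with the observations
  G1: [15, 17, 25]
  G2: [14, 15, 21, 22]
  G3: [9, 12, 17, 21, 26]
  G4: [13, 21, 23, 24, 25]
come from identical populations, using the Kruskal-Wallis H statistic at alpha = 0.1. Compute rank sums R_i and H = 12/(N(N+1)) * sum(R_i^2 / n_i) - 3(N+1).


Step 1: Combine all N = 17 observations and assign midranks.
sorted (value, group, rank): (9,G3,1), (12,G3,2), (13,G4,3), (14,G2,4), (15,G1,5.5), (15,G2,5.5), (17,G1,7.5), (17,G3,7.5), (21,G2,10), (21,G3,10), (21,G4,10), (22,G2,12), (23,G4,13), (24,G4,14), (25,G1,15.5), (25,G4,15.5), (26,G3,17)
Step 2: Sum ranks within each group.
R_1 = 28.5 (n_1 = 3)
R_2 = 31.5 (n_2 = 4)
R_3 = 37.5 (n_3 = 5)
R_4 = 55.5 (n_4 = 5)
Step 3: H = 12/(N(N+1)) * sum(R_i^2/n_i) - 3(N+1)
     = 12/(17*18) * (28.5^2/3 + 31.5^2/4 + 37.5^2/5 + 55.5^2/5) - 3*18
     = 0.039216 * 1416.11 - 54
     = 1.533824.
Step 4: Ties present; correction factor C = 1 - 42/(17^3 - 17) = 0.991422. Corrected H = 1.533824 / 0.991422 = 1.547095.
Step 5: Under H0, H ~ chi^2(3); p-value = 0.671444.
Step 6: alpha = 0.1. fail to reject H0.

H = 1.5471, df = 3, p = 0.671444, fail to reject H0.


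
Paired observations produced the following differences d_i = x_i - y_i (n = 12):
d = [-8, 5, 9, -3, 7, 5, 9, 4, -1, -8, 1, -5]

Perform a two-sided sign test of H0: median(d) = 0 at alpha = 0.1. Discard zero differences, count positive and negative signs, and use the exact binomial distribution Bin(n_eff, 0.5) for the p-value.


Step 1: Discard zero differences. Original n = 12; n_eff = number of nonzero differences = 12.
Nonzero differences (with sign): -8, +5, +9, -3, +7, +5, +9, +4, -1, -8, +1, -5
Step 2: Count signs: positive = 7, negative = 5.
Step 3: Under H0: P(positive) = 0.5, so the number of positives S ~ Bin(12, 0.5).
Step 4: Two-sided exact p-value = sum of Bin(12,0.5) probabilities at or below the observed probability = 0.774414.
Step 5: alpha = 0.1. fail to reject H0.

n_eff = 12, pos = 7, neg = 5, p = 0.774414, fail to reject H0.


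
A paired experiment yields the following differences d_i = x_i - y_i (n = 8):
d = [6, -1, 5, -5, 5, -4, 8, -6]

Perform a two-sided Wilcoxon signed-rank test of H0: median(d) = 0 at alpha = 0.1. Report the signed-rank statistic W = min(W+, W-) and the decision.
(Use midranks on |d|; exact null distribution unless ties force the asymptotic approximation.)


Step 1: Drop any zero differences (none here) and take |d_i|.
|d| = [6, 1, 5, 5, 5, 4, 8, 6]
Step 2: Midrank |d_i| (ties get averaged ranks).
ranks: |6|->6.5, |1|->1, |5|->4, |5|->4, |5|->4, |4|->2, |8|->8, |6|->6.5
Step 3: Attach original signs; sum ranks with positive sign and with negative sign.
W+ = 6.5 + 4 + 4 + 8 = 22.5
W- = 1 + 4 + 2 + 6.5 = 13.5
(Check: W+ + W- = 36 should equal n(n+1)/2 = 36.)
Step 4: Test statistic W = min(W+, W-) = 13.5.
Step 5: Ties in |d|, so use the tie-corrected normal approximation.
        E[W] = n(n+1)/4 = 8*9/4 = 18.
        Tie groups: |d|=5 (t=3), |d|=6 (t=2); sum(t^3 - t) = 30.
        Var[W] = n(n+1)(2n+1)/24 - sum(t^3-t)/48 = 1224/24 - 30/48 = 50.375.
        z = (W - E[W]) / sqrt(Var[W]) = (13.5 - 18) / 7.0975 = -0.6340.
        Two-sided p = 2*Phi(z) = 0.526066.
Step 6: alpha = 0.1. fail to reject H0.

W+ = 22.5, W- = 13.5, W = min = 13.5, p = 0.526066, fail to reject H0.


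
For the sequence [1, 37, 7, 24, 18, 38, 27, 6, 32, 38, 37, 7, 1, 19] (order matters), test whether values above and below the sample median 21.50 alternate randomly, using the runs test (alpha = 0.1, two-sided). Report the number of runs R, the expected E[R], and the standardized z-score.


Step 1: Compute median = 21.50; label A = above, B = below.
Labels in order: BABABAABAAABBB  (n_A = 7, n_B = 7)
Step 2: Count runs R = 9.
Step 3: Under H0 (random ordering), E[R] = 2*n_A*n_B/(n_A+n_B) + 1 = 2*7*7/14 + 1 = 8.0000.
        Var[R] = 2*n_A*n_B*(2*n_A*n_B - n_A - n_B) / ((n_A+n_B)^2 * (n_A+n_B-1)) = 8232/2548 = 3.2308.
        SD[R] = 1.7974.
Step 4: Continuity-corrected z = (R - 0.5 - E[R]) / SD[R] = (9 - 0.5 - 8.0000) / 1.7974 = 0.2782.
Step 5: Two-sided p-value via normal approximation = 2*(1 - Phi(|z|)) = 0.780879.
Step 6: alpha = 0.1. fail to reject H0.

R = 9, z = 0.2782, p = 0.780879, fail to reject H0.


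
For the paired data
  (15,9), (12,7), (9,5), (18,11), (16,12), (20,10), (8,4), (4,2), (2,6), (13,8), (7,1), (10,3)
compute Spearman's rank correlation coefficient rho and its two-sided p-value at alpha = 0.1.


Step 1: Rank x and y separately (midranks; no ties here).
rank(x): 15->9, 12->7, 9->5, 18->11, 16->10, 20->12, 8->4, 4->2, 2->1, 13->8, 7->3, 10->6
rank(y): 9->9, 7->7, 5->5, 11->11, 12->12, 10->10, 4->4, 2->2, 6->6, 8->8, 1->1, 3->3
Step 2: d_i = R_x(i) - R_y(i); compute d_i^2.
  (9-9)^2=0, (7-7)^2=0, (5-5)^2=0, (11-11)^2=0, (10-12)^2=4, (12-10)^2=4, (4-4)^2=0, (2-2)^2=0, (1-6)^2=25, (8-8)^2=0, (3-1)^2=4, (6-3)^2=9
sum(d^2) = 46.
Step 3: rho = 1 - 6*46 / (12*(12^2 - 1)) = 1 - 276/1716 = 0.839161.
Step 4: Under H0, t = rho * sqrt((n-2)/(1-rho^2)) = 4.8791 ~ t(10).
Step 5: Two-sided p-value from the t-distribution with 10 df = 0.000643.
Step 6: alpha = 0.1. reject H0.

rho = 0.8392, p = 0.000643, reject H0 at alpha = 0.1.
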